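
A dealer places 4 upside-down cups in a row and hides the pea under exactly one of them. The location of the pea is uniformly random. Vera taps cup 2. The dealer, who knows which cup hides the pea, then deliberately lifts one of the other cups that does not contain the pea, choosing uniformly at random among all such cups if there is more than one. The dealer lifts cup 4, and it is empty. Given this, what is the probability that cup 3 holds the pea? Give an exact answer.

Consider each possible location of the pea in turn.
If it is under either of cups 1 and 3 (prior 1/4 each): the dealer has 2 equally likely choices, so probability 1/2; weight (1/4)·(1/2) = 1/8 each.
If it is under cup 2 (prior 1/4): the dealer has 3 equally likely choices, so probability 1/3; weight (1/4)·(1/3) = 1/12.
If it is under cup 4 (prior 1/4): the dealer opened cup 4, so this case is ruled out; weight (1/4)·0 = 0.
The weights sum to 1/3.
So P(the pea under cup 3 | the dealer opened cup 4) = (1/8) / (1/3) = 3/8.

3/8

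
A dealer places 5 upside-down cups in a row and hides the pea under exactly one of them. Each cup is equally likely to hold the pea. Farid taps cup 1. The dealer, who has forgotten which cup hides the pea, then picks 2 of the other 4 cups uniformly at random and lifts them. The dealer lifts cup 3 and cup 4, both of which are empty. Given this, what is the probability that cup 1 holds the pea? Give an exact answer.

1/3

Because the dealer chose which cups to lift without knowing where the pea is, the choice is independent of the prize location. Learning that none of the 2 opened cups holds the pea simply rules out those 2 locations and leaves the remaining 3 cups still equally likely by symmetry.
So P(the pea under cup 1) = 1/3.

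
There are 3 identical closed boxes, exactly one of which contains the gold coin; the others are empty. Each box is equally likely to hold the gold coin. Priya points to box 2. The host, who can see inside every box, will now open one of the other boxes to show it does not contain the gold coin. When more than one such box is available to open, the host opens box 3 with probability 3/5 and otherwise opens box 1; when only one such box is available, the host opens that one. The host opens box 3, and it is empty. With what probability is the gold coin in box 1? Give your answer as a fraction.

Consider each possible location of the gold coin in turn.
If it is in box 1 (prior 1/3): only box 3 is available, probability 1; weight (1/3)·1 = 1/3.
If it is in box 2 (prior 1/3): box 3 is available, opened with probability 3/5; weight (1/3)·(3/5) = 1/5.
If it is in box 3 (prior 1/3): the host opened box 3, so this case is ruled out; weight (1/3)·0 = 0.
The weights sum to 8/15.
So P(the gold coin in box 1 | the host opened box 3) = (1/3) / (8/15) = 5/8.

5/8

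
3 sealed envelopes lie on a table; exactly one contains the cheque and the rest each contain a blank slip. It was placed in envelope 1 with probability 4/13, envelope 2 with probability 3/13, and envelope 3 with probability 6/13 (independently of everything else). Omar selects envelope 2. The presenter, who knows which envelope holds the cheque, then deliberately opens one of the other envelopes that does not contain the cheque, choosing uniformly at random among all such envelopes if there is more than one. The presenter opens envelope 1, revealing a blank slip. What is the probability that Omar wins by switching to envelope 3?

Consider each possible location of the cheque in turn.
If it is in envelope 1 (prior 4/13): the presenter opened envelope 1, so this case is ruled out; weight (4/13)·0 = 0.
If it is in envelope 2 (prior 3/13): the presenter has 2 equally likely choices, so probability 1/2; weight (3/13)·(1/2) = 3/26.
If it is in envelope 3 (prior 6/13): the presenter has no choice, probability 1; weight (6/13)·1 = 6/13.
The weights sum to 15/26.
So P(the cheque in envelope 3 | the presenter opened envelope 1) = (6/13) / (15/26) = 4/5.

4/5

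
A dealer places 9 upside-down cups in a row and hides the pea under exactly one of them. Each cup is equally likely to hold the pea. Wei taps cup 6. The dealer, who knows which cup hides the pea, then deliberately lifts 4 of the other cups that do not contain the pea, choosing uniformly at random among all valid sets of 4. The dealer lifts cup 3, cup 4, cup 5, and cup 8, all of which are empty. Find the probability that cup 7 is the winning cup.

2/9

Apply Bayes' rule, conditioning on where the pea actually is.
If it is under any of cups 1, 2, 7, and 9 (prior 1/9 each): the dealer has 35 equally likely choices, so probability 1/35; weight (1/9)·(1/35) = 1/315 each.
If it is under any of cups 3, 4, 5, and 8 (prior 1/9 each): that cup was opened and seen not to hold the prize — ruled out; weight (1/9)·0 = 0 each.
If it is under cup 6 (prior 1/9): the dealer has 70 equally likely choices, so probability 1/70; weight (1/9)·(1/70) = 1/630.
The weights sum to 1/70.
So P(the pea under cup 7 | the dealer opened cup 3, cup 4, cup 5, and cup 8) = (1/315) / (1/70) = 2/9.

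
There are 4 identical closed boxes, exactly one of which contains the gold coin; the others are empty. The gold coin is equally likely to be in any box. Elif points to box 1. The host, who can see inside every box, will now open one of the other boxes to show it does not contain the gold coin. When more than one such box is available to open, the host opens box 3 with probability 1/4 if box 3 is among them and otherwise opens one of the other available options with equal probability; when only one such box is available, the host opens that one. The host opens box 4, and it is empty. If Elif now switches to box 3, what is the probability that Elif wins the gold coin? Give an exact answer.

Consider each possible location of the gold coin in turn.
If it is in box 1 (prior 1/4): box 3 is available but not opened; box 4 gets probability (1 − 1/4)/2 = 3/8; weight (1/4)·(3/8) = 3/32.
If it is in box 2 (prior 1/4): box 3 is available but not opened, probability 3/4; weight (1/4)·(3/4) = 3/16.
If it is in box 3 (prior 1/4): box 3 holds the prize so is unavailable; the host chooses uniformly among the 2 others, probability 1/2; weight (1/4)·(1/2) = 1/8.
If it is in box 4 (prior 1/4): the host opened box 4, so this case is ruled out; weight (1/4)·0 = 0.
The weights sum to 13/32.
So P(the gold coin in box 3 | the host opened box 4) = (1/8) / (13/32) = 4/13.

4/13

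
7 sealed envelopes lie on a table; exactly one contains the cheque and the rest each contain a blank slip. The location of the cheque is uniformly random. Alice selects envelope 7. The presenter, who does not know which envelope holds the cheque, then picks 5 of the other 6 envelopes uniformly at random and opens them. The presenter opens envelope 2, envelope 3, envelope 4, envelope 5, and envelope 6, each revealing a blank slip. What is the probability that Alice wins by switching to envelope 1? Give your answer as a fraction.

1/2

Because the presenter chose which envelopes to open without knowing where the cheque is, the choice is independent of the prize location. Learning that none of the 5 opened envelopes holds the cheque simply rules out those 5 locations and leaves the remaining 2 envelopes still equally likely by symmetry.
So P(the cheque in envelope 1) = 1/2.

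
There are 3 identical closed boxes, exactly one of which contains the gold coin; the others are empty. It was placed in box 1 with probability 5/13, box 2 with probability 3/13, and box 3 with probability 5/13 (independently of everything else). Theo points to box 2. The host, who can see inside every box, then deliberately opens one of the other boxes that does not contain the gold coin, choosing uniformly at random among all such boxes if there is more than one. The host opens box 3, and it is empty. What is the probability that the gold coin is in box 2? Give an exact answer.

3/13

Consider each possible location of the gold coin in turn.
If it is in box 1 (prior 5/13): the host has no choice, probability 1; weight (5/13)·1 = 5/13.
If it is in box 2 (prior 3/13): the host has 2 equally likely choices, so probability 1/2; weight (3/13)·(1/2) = 3/26.
If it is in box 3 (prior 5/13): the host opened box 3, so this case is ruled out; weight (5/13)·0 = 0.
The weights sum to 1/2.
So P(the gold coin in box 2 | the host opened box 3) = (3/26) / (1/2) = 3/13.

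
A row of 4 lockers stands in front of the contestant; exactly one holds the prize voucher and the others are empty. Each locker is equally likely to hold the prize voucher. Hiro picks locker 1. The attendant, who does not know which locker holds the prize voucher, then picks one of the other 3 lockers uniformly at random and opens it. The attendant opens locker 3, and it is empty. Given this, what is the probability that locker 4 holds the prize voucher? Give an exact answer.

Condition on the true location of the prize voucher.
If it is in any of lockers 1, 2, and 4 (prior 1/4 each): the attendant picks locker 3 with probability 1/3 regardless, and it is not the prize; weight (1/4)·(1/3) = 1/12 each.
If it is in locker 3 (prior 1/4): the attendant opened locker 3, so this case is ruled out; weight (1/4)·0 = 0.
The weights sum to 1/4.
So P(the prize voucher in locker 4 | the attendant opened locker 3) = (1/12) / (1/4) = 1/3.

1/3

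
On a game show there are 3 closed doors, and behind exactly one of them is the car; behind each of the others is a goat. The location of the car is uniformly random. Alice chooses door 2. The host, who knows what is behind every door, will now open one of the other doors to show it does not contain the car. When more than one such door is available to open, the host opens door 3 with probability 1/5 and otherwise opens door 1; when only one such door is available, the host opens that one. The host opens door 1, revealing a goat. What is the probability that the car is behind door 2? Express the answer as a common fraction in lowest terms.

Consider each possible location of the car in turn.
If it is behind door 1 (prior 1/3): the host opened door 1, so this case is ruled out; weight (1/3)·0 = 0.
If it is behind door 2 (prior 1/3): door 3 is available but not opened, probability 4/5; weight (1/3)·(4/5) = 4/15.
If it is behind door 3 (prior 1/3): only door 1 is available, probability 1; weight (1/3)·1 = 1/3.
The weights sum to 3/5.
So P(the car behind door 2 | the host opened door 1) = (4/15) / (3/5) = 4/9.

4/9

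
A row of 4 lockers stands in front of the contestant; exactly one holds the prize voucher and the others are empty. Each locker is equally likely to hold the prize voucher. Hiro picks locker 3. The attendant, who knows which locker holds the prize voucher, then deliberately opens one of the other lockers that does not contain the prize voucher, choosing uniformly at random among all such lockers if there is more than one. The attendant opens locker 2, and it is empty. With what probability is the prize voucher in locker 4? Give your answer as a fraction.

Apply Bayes' rule, conditioning on where the prize voucher actually is.
If it is in either of lockers 1 and 4 (prior 1/4 each): the attendant has 2 equally likely choices, so probability 1/2; weight (1/4)·(1/2) = 1/8 each.
If it is in locker 2 (prior 1/4): the attendant opened locker 2, so this case is ruled out; weight (1/4)·0 = 0.
If it is in locker 3 (prior 1/4): the attendant has 3 equally likely choices, so probability 1/3; weight (1/4)·(1/3) = 1/12.
The weights sum to 1/3.
So P(the prize voucher in locker 4 | the attendant opened locker 2) = (1/8) / (1/3) = 3/8.

3/8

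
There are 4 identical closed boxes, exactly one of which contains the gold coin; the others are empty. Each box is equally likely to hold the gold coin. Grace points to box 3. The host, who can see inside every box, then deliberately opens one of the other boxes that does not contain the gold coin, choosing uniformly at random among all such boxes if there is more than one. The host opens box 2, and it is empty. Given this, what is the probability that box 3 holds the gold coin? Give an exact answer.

1/4

Condition on the true location of the gold coin.
If it is in either of boxes 1 and 4 (prior 1/4 each): the host has 2 equally likely choices, so probability 1/2; weight (1/4)·(1/2) = 1/8 each.
If it is in box 2 (prior 1/4): the host opened box 2, so this case is ruled out; weight (1/4)·0 = 0.
If it is in box 3 (prior 1/4): the host has 3 equally likely choices, so probability 1/3; weight (1/4)·(1/3) = 1/12.
The weights sum to 1/3.
So P(the gold coin in box 3 | the host opened box 2) = (1/12) / (1/3) = 1/4.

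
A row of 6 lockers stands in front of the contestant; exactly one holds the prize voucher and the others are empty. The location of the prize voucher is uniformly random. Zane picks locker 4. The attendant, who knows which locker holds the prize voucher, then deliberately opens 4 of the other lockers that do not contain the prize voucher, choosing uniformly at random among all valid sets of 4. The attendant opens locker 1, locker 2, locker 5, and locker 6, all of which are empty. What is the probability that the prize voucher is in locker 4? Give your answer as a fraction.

Apply Bayes' rule, conditioning on where the prize voucher actually is.
If it is in any of lockers 1, 2, 5, and 6 (prior 1/6 each): that locker was opened and seen not to hold the prize — ruled out; weight (1/6)·0 = 0 each.
If it is in locker 3 (prior 1/6): the attendant has no choice, probability 1; weight (1/6)·1 = 1/6.
If it is in locker 4 (prior 1/6): the attendant has 5 equally likely choices, so probability 1/5; weight (1/6)·(1/5) = 1/30.
The weights sum to 1/5.
So P(the prize voucher in locker 4 | the attendant opened locker 1, locker 2, locker 5, and locker 6) = (1/30) / (1/5) = 1/6.

1/6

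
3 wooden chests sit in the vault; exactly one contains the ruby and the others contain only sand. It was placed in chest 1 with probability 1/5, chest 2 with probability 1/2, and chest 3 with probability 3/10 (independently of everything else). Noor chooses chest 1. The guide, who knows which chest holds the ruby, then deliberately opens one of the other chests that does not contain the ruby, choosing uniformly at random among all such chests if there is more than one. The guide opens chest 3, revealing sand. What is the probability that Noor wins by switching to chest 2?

5/6

Consider each possible location of the ruby in turn.
If it is in chest 1 (prior 1/5): the guide has 2 equally likely choices, so probability 1/2; weight (1/5)·(1/2) = 1/10.
If it is in chest 2 (prior 1/2): the guide has no choice, probability 1; weight (1/2)·1 = 1/2.
If it is in chest 3 (prior 3/10): the guide opened chest 3, so this case is ruled out; weight (3/10)·0 = 0.
The weights sum to 3/5.
So P(the ruby in chest 2 | the guide opened chest 3) = (1/2) / (3/5) = 5/6.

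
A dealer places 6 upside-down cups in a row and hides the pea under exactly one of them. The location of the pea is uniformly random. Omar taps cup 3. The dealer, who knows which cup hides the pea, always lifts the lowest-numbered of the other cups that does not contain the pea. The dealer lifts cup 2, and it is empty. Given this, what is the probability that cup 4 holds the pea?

0

Condition on the true location of the pea.
If it is under cup 1 (prior 1/6): cup 2 is the lowest-numbered option available, probability 1; weight (1/6)·1 = 1/6.
If it is under cup 2 (prior 1/6): the dealer opened cup 2, so this case is ruled out; weight (1/6)·0 = 0.
If it is under any of cups 3, 4, 5, and 6 (prior 1/6 each): the dealer would have opened cup 1 instead, probability 0; weight (1/6)·0 = 0 each.
The weights sum to 1/6.
So P(the pea under cup 4 | the dealer opened cup 2) = 0 / (1/6) = 0.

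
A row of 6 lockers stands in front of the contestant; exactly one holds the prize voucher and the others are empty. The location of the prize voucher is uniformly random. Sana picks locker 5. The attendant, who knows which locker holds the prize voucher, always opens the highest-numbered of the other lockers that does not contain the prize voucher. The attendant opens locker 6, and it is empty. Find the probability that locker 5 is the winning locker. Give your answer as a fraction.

Condition on the true location of the prize voucher.
If it is in any of lockers 1, 2, 3, 4, and 5 (prior 1/6 each): locker 6 is the highest-numbered option available, probability 1; weight (1/6)·1 = 1/6 each.
If it is in locker 6 (prior 1/6): the attendant opened locker 6, so this case is ruled out; weight (1/6)·0 = 0.
The weights sum to 5/6.
So P(the prize voucher in locker 5 | the attendant opened locker 6) = (1/6) / (5/6) = 1/5.

1/5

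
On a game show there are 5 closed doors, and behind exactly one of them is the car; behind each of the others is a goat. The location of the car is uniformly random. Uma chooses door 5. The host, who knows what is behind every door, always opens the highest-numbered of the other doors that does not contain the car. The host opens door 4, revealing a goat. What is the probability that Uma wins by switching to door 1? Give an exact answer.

1/4

Condition on the true location of the car.
If it is behind any of doors 1, 2, 3, and 5 (prior 1/5 each): door 4 is the highest-numbered option available, probability 1; weight (1/5)·1 = 1/5 each.
If it is behind door 4 (prior 1/5): the host opened door 4, so this case is ruled out; weight (1/5)·0 = 0.
The weights sum to 4/5.
So P(the car behind door 1 | the host opened door 4) = (1/5) / (4/5) = 1/4.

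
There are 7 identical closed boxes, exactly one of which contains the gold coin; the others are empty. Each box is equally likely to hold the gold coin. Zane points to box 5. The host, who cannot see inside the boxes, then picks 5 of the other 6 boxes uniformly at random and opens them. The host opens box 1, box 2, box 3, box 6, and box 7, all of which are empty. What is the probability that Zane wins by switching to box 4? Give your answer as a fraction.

Because the host chose which boxes to open without knowing where the gold coin is, the choice is independent of the prize location. Learning that none of the 5 opened boxes holds the gold coin simply rules out those 5 locations and leaves the remaining 2 boxes still equally likely by symmetry.
So P(the gold coin in box 4) = 1/2.

1/2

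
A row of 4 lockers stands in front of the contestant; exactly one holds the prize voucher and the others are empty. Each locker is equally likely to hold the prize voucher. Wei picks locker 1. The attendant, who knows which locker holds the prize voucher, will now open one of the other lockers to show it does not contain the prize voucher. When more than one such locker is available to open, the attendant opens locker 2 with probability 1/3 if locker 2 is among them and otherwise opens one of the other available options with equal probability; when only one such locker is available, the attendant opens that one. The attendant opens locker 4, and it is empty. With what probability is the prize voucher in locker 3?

4/9

Apply Bayes' rule, conditioning on where the prize voucher actually is.
If it is in locker 1 (prior 1/4): locker 2 is available but not opened; locker 4 gets probability (1 − 1/3)/2 = 1/3; weight (1/4)·(1/3) = 1/12.
If it is in locker 2 (prior 1/4): locker 2 holds the prize so is unavailable; the attendant chooses uniformly among the 2 others, probability 1/2; weight (1/4)·(1/2) = 1/8.
If it is in locker 3 (prior 1/4): locker 2 is available but not opened, probability 2/3; weight (1/4)·(2/3) = 1/6.
If it is in locker 4 (prior 1/4): the attendant opened locker 4, so this case is ruled out; weight (1/4)·0 = 0.
The weights sum to 3/8.
So P(the prize voucher in locker 3 | the attendant opened locker 4) = (1/6) / (3/8) = 4/9.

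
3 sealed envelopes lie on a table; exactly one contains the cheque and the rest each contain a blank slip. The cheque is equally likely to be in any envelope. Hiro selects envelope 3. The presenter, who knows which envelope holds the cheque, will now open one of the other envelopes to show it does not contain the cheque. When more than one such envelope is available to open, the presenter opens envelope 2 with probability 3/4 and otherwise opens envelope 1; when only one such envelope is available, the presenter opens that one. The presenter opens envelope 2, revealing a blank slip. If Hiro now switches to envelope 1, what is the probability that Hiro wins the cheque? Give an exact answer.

Condition on the true location of the cheque.
If it is in envelope 1 (prior 1/3): only envelope 2 is available, probability 1; weight (1/3)·1 = 1/3.
If it is in envelope 2 (prior 1/3): the presenter opened envelope 2, so this case is ruled out; weight (1/3)·0 = 0.
If it is in envelope 3 (prior 1/3): envelope 2 is available, opened with probability 3/4; weight (1/3)·(3/4) = 1/4.
The weights sum to 7/12.
So P(the cheque in envelope 1 | the presenter opened envelope 2) = (1/3) / (7/12) = 4/7.

4/7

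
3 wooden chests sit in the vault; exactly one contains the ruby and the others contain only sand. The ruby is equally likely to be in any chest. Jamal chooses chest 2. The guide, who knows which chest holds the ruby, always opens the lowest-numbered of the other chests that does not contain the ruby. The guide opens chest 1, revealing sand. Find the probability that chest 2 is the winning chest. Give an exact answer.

1/2

Condition on the true location of the ruby.
If it is in chest 1 (prior 1/3): the guide opened chest 1, so this case is ruled out; weight (1/3)·0 = 0.
If it is in either of chests 2 and 3 (prior 1/3 each): chest 1 is the lowest-numbered option available, probability 1; weight (1/3)·1 = 1/3 each.
The weights sum to 2/3.
So P(the ruby in chest 2 | the guide opened chest 1) = (1/3) / (2/3) = 1/2.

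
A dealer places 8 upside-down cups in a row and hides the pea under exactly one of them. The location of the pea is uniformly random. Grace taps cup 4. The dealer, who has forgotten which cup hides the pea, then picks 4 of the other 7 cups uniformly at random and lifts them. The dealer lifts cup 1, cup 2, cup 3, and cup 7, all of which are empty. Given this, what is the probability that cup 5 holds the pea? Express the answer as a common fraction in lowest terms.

1/4

Because the dealer chose which cups to lift without knowing where the pea is, the choice is independent of the prize location. Learning that none of the 4 opened cups holds the pea simply rules out those 4 locations and leaves the remaining 4 cups still equally likely by symmetry.
So P(the pea under cup 5) = 1/4.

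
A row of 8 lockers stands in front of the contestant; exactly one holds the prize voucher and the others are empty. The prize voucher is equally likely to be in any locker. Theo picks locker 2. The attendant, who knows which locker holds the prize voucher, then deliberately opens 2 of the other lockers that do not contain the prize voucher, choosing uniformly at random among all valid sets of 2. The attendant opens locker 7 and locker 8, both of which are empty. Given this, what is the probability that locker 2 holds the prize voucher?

1/8

Apply Bayes' rule, conditioning on where the prize voucher actually is.
If it is in any of lockers 1, 3, 4, 5, and 6 (prior 1/8 each): the attendant has 15 equally likely choices, so probability 1/15; weight (1/8)·(1/15) = 1/120 each.
If it is in locker 2 (prior 1/8): the attendant has 21 equally likely choices, so probability 1/21; weight (1/8)·(1/21) = 1/168.
If it is in either of lockers 7 and 8 (prior 1/8 each): that locker was opened and seen not to hold the prize — ruled out; weight (1/8)·0 = 0 each.
The weights sum to 1/21.
So P(the prize voucher in locker 2 | the attendant opened locker 7 and locker 8) = (1/168) / (1/21) = 1/8.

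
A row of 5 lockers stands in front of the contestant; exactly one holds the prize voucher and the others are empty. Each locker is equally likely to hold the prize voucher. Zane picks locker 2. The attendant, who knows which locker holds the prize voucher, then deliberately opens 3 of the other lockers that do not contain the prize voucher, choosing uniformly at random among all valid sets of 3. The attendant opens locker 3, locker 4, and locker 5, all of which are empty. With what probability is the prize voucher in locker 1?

4/5

Condition on the true location of the prize voucher.
If it is in locker 1 (prior 1/5): the attendant has no choice, probability 1; weight (1/5)·1 = 1/5.
If it is in locker 2 (prior 1/5): the attendant has 4 equally likely choices, so probability 1/4; weight (1/5)·(1/4) = 1/20.
If it is in any of lockers 3, 4, and 5 (prior 1/5 each): that locker was opened and seen not to hold the prize — ruled out; weight (1/5)·0 = 0 each.
The weights sum to 1/4.
So P(the prize voucher in locker 1 | the attendant opened locker 3, locker 4, and locker 5) = (1/5) / (1/4) = 4/5.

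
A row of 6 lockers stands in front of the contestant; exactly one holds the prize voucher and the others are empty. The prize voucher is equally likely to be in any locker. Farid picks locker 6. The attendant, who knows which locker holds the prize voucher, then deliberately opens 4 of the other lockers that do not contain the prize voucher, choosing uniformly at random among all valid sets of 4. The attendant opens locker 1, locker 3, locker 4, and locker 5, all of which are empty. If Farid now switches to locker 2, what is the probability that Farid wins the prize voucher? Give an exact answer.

Apply Bayes' rule, conditioning on where the prize voucher actually is.
If it is in any of lockers 1, 3, 4, and 5 (prior 1/6 each): that locker was opened and seen not to hold the prize — ruled out; weight (1/6)·0 = 0 each.
If it is in locker 2 (prior 1/6): the attendant has no choice, probability 1; weight (1/6)·1 = 1/6.
If it is in locker 6 (prior 1/6): the attendant has 5 equally likely choices, so probability 1/5; weight (1/6)·(1/5) = 1/30.
The weights sum to 1/5.
So P(the prize voucher in locker 2 | the attendant opened locker 1, locker 3, locker 4, and locker 5) = (1/6) / (1/5) = 5/6.

5/6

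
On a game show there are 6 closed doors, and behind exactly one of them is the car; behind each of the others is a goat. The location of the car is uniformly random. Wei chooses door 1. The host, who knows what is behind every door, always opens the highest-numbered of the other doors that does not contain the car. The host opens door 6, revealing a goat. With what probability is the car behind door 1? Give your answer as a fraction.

Consider each possible location of the car in turn.
If it is behind any of doors 1, 2, 3, 4, and 5 (prior 1/6 each): door 6 is the highest-numbered option available, probability 1; weight (1/6)·1 = 1/6 each.
If it is behind door 6 (prior 1/6): the host opened door 6, so this case is ruled out; weight (1/6)·0 = 0.
The weights sum to 5/6.
So P(the car behind door 1 | the host opened door 6) = (1/6) / (5/6) = 1/5.

1/5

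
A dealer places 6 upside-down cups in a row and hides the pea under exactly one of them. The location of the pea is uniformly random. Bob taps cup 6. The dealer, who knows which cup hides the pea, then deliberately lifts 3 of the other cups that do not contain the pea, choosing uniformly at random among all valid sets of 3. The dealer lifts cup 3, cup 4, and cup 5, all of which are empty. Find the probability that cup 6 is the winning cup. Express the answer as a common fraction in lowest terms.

Consider each possible location of the pea in turn.
If it is under either of cups 1 and 2 (prior 1/6 each): the dealer has 4 equally likely choices, so probability 1/4; weight (1/6)·(1/4) = 1/24 each.
If it is under any of cups 3, 4, and 5 (prior 1/6 each): that cup was opened and seen not to hold the prize — ruled out; weight (1/6)·0 = 0 each.
If it is under cup 6 (prior 1/6): the dealer has 10 equally likely choices, so probability 1/10; weight (1/6)·(1/10) = 1/60.
The weights sum to 1/10.
So P(the pea under cup 6 | the dealer opened cup 3, cup 4, and cup 5) = (1/60) / (1/10) = 1/6.

1/6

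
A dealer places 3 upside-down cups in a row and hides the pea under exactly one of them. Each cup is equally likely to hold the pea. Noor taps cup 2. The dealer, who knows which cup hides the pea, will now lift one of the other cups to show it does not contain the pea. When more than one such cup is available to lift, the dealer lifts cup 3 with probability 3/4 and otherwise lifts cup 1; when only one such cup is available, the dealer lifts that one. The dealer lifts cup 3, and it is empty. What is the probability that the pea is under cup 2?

3/7

Condition on the true location of the pea.
If it is under cup 1 (prior 1/3): only cup 3 is available, probability 1; weight (1/3)·1 = 1/3.
If it is under cup 2 (prior 1/3): cup 3 is available, opened with probability 3/4; weight (1/3)·(3/4) = 1/4.
If it is under cup 3 (prior 1/3): the dealer opened cup 3, so this case is ruled out; weight (1/3)·0 = 0.
The weights sum to 7/12.
So P(the pea under cup 2 | the dealer opened cup 3) = (1/4) / (7/12) = 3/7.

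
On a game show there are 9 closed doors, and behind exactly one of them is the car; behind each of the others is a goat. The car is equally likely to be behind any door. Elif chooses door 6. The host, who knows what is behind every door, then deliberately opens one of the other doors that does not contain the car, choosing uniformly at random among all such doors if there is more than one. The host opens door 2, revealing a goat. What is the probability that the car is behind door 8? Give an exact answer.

8/63

Apply Bayes' rule, conditioning on where the car actually is.
If it is behind any of doors 1, 3, 4, 5, 7, 8, and 9 (prior 1/9 each): the host has 7 equally likely choices, so probability 1/7; weight (1/9)·(1/7) = 1/63 each.
If it is behind door 2 (prior 1/9): the host opened door 2, so this case is ruled out; weight (1/9)·0 = 0.
If it is behind door 6 (prior 1/9): the host has 8 equally likely choices, so probability 1/8; weight (1/9)·(1/8) = 1/72.
The weights sum to 1/8.
So P(the car behind door 8 | the host opened door 2) = (1/63) / (1/8) = 8/63.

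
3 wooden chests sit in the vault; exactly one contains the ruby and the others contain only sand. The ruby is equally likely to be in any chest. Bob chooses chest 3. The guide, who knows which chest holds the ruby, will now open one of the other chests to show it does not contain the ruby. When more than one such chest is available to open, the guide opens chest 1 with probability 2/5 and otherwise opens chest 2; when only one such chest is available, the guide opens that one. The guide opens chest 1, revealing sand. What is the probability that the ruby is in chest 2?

Condition on the true location of the ruby.
If it is in chest 1 (prior 1/3): the guide opened chest 1, so this case is ruled out; weight (1/3)·0 = 0.
If it is in chest 2 (prior 1/3): only chest 1 is available, probability 1; weight (1/3)·1 = 1/3.
If it is in chest 3 (prior 1/3): chest 1 is available, opened with probability 2/5; weight (1/3)·(2/5) = 2/15.
The weights sum to 7/15.
So P(the ruby in chest 2 | the guide opened chest 1) = (1/3) / (7/15) = 5/7.

5/7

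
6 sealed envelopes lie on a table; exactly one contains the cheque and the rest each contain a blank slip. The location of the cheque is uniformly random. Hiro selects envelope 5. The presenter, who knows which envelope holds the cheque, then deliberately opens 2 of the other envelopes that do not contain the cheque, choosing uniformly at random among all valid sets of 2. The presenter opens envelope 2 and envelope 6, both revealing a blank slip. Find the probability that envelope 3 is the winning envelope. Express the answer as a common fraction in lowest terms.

Condition on the true location of the cheque.
If it is in any of envelopes 1, 3, and 4 (prior 1/6 each): the presenter has 6 equally likely choices, so probability 1/6; weight (1/6)·(1/6) = 1/36 each.
If it is in either of envelopes 2 and 6 (prior 1/6 each): that envelope was opened and seen not to hold the prize — ruled out; weight (1/6)·0 = 0 each.
If it is in envelope 5 (prior 1/6): the presenter has 10 equally likely choices, so probability 1/10; weight (1/6)·(1/10) = 1/60.
The weights sum to 1/10.
So P(the cheque in envelope 3 | the presenter opened envelope 2 and envelope 6) = (1/36) / (1/10) = 5/18.

5/18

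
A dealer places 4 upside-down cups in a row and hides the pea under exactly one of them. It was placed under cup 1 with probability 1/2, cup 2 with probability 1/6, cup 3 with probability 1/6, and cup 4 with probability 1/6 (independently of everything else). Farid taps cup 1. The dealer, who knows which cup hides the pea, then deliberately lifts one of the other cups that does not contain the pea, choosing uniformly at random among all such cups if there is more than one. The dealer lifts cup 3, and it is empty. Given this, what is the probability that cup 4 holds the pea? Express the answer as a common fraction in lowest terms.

Consider each possible location of the pea in turn.
If it is under cup 1 (prior 1/2): the dealer has 3 equally likely choices, so probability 1/3; weight (1/2)·(1/3) = 1/6.
If it is under either of cups 2 and 4 (prior 1/6 each): the dealer has 2 equally likely choices, so probability 1/2; weight (1/6)·(1/2) = 1/12 each.
If it is under cup 3 (prior 1/6): the dealer opened cup 3, so this case is ruled out; weight (1/6)·0 = 0.
The weights sum to 1/3.
So P(the pea under cup 4 | the dealer opened cup 3) = (1/12) / (1/3) = 1/4.

1/4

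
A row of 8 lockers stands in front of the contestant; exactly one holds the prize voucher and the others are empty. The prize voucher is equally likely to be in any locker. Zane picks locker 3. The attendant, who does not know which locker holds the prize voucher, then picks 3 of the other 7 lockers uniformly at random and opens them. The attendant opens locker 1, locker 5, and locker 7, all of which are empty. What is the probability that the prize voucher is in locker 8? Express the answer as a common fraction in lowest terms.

1/5

Because the attendant chose which lockers to open without knowing where the prize voucher is, the choice is independent of the prize location. Learning that none of the 3 opened lockers holds the prize voucher simply rules out those 3 locations and leaves the remaining 5 lockers still equally likely by symmetry.
So P(the prize voucher in locker 8) = 1/5.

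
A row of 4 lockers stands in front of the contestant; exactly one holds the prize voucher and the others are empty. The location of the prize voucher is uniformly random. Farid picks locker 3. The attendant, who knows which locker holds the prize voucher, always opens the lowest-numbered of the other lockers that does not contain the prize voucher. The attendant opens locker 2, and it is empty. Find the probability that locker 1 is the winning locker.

Apply Bayes' rule, conditioning on where the prize voucher actually is.
If it is in locker 1 (prior 1/4): locker 2 is the lowest-numbered option available, probability 1; weight (1/4)·1 = 1/4.
If it is in locker 2 (prior 1/4): the attendant opened locker 2, so this case is ruled out; weight (1/4)·0 = 0.
If it is in either of lockers 3 and 4 (prior 1/4 each): the attendant would have opened locker 1 instead, probability 0; weight (1/4)·0 = 0 each.
The weights sum to 1/4.
So P(the prize voucher in locker 1 | the attendant opened locker 2) = (1/4) / (1/4) = 1.

1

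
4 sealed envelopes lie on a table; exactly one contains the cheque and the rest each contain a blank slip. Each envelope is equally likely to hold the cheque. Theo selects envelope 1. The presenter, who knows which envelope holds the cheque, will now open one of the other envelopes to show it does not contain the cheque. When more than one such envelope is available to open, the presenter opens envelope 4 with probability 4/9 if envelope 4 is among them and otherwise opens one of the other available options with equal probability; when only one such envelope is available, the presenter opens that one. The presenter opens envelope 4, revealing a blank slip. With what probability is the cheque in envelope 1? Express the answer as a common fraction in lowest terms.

Apply Bayes' rule, conditioning on where the cheque actually is.
If it is in any of envelopes 1, 2, and 3 (prior 1/4 each): envelope 4 is available, opened with probability 4/9; weight (1/4)·(4/9) = 1/9 each.
If it is in envelope 4 (prior 1/4): the presenter opened envelope 4, so this case is ruled out; weight (1/4)·0 = 0.
The weights sum to 1/3.
So P(the cheque in envelope 1 | the presenter opened envelope 4) = (1/9) / (1/3) = 1/3.

1/3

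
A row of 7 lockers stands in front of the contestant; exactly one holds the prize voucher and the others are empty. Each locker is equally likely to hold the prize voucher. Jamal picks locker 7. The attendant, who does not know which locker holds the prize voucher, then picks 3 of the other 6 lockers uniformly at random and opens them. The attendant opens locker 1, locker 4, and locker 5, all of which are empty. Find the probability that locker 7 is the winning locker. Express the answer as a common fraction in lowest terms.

Consider each possible location of the prize voucher in turn.
If it is in any of lockers 1, 4, and 5 (prior 1/7 each): that locker was opened and seen not to hold the prize — ruled out; weight (1/7)·0 = 0 each.
If it is in any of lockers 2, 3, 6, and 7 (prior 1/7 each): the attendant picks exactly this set with probability 1/20 regardless, and none is the prize; weight (1/7)·(1/20) = 1/140 each.
The weights sum to 1/35.
So P(the prize voucher in locker 7 | the attendant opened locker 1, locker 4, and locker 5) = (1/140) / (1/35) = 1/4.

1/4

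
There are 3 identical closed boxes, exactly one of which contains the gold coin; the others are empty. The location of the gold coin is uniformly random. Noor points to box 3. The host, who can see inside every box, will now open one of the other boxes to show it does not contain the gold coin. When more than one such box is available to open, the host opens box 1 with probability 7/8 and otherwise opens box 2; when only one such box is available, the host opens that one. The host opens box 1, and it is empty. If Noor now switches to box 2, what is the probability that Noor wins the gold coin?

8/15

Condition on the true location of the gold coin.
If it is in box 1 (prior 1/3): the host opened box 1, so this case is ruled out; weight (1/3)·0 = 0.
If it is in box 2 (prior 1/3): only box 1 is available, probability 1; weight (1/3)·1 = 1/3.
If it is in box 3 (prior 1/3): box 1 is available, opened with probability 7/8; weight (1/3)·(7/8) = 7/24.
The weights sum to 5/8.
So P(the gold coin in box 2 | the host opened box 1) = (1/3) / (5/8) = 8/15.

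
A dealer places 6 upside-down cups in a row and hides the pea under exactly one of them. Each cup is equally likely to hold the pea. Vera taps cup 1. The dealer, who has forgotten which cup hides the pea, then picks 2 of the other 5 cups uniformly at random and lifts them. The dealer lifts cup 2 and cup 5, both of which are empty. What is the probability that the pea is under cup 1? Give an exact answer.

Apply Bayes' rule, conditioning on where the pea actually is.
If it is under any of cups 1, 3, 4, and 6 (prior 1/6 each): the dealer picks exactly this set with probability 1/10 regardless, and none is the prize; weight (1/6)·(1/10) = 1/60 each.
If it is under either of cups 2 and 5 (prior 1/6 each): that cup was opened and seen not to hold the prize — ruled out; weight (1/6)·0 = 0 each.
The weights sum to 1/15.
So P(the pea under cup 1 | the dealer opened cup 2 and cup 5) = (1/60) / (1/15) = 1/4.

1/4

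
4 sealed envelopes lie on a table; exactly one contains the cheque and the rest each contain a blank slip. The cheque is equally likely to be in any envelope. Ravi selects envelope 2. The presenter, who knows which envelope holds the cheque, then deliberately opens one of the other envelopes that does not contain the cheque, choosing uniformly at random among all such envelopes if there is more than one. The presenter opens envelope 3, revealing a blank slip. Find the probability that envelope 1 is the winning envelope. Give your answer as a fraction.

Consider each possible location of the cheque in turn.
If it is in either of envelopes 1 and 4 (prior 1/4 each): the presenter has 2 equally likely choices, so probability 1/2; weight (1/4)·(1/2) = 1/8 each.
If it is in envelope 2 (prior 1/4): the presenter has 3 equally likely choices, so probability 1/3; weight (1/4)·(1/3) = 1/12.
If it is in envelope 3 (prior 1/4): the presenter opened envelope 3, so this case is ruled out; weight (1/4)·0 = 0.
The weights sum to 1/3.
So P(the cheque in envelope 1 | the presenter opened envelope 3) = (1/8) / (1/3) = 3/8.

3/8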